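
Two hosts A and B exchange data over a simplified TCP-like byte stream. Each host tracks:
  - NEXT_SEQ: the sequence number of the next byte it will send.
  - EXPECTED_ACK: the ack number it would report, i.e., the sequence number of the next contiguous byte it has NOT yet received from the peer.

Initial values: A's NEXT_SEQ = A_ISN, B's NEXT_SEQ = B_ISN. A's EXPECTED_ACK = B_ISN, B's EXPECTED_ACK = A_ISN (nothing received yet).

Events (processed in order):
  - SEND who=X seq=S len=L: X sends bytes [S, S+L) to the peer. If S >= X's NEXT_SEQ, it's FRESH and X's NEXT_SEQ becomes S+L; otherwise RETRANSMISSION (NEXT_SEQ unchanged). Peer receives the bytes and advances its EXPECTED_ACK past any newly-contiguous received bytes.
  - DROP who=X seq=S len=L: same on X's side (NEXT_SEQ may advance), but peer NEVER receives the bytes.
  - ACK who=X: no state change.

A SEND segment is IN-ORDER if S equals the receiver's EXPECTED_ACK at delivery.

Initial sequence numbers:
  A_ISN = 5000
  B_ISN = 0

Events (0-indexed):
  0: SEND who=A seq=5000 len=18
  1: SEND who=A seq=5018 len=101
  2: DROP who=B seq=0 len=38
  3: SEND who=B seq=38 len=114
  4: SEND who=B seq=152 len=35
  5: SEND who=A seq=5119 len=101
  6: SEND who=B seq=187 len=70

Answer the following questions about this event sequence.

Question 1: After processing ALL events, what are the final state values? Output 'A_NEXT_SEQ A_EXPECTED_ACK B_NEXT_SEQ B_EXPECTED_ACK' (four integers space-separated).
After event 0: A_seq=5018 A_ack=0 B_seq=0 B_ack=5018
After event 1: A_seq=5119 A_ack=0 B_seq=0 B_ack=5119
After event 2: A_seq=5119 A_ack=0 B_seq=38 B_ack=5119
After event 3: A_seq=5119 A_ack=0 B_seq=152 B_ack=5119
After event 4: A_seq=5119 A_ack=0 B_seq=187 B_ack=5119
After event 5: A_seq=5220 A_ack=0 B_seq=187 B_ack=5220
After event 6: A_seq=5220 A_ack=0 B_seq=257 B_ack=5220

Answer: 5220 0 257 5220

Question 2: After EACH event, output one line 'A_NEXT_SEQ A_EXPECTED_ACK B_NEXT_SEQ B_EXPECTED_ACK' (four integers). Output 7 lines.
5018 0 0 5018
5119 0 0 5119
5119 0 38 5119
5119 0 152 5119
5119 0 187 5119
5220 0 187 5220
5220 0 257 5220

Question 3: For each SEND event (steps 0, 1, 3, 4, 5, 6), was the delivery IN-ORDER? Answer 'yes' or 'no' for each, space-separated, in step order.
Step 0: SEND seq=5000 -> in-order
Step 1: SEND seq=5018 -> in-order
Step 3: SEND seq=38 -> out-of-order
Step 4: SEND seq=152 -> out-of-order
Step 5: SEND seq=5119 -> in-order
Step 6: SEND seq=187 -> out-of-order

Answer: yes yes no no yes no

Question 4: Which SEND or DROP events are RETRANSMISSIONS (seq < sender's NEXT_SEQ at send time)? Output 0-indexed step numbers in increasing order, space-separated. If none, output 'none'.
Step 0: SEND seq=5000 -> fresh
Step 1: SEND seq=5018 -> fresh
Step 2: DROP seq=0 -> fresh
Step 3: SEND seq=38 -> fresh
Step 4: SEND seq=152 -> fresh
Step 5: SEND seq=5119 -> fresh
Step 6: SEND seq=187 -> fresh

Answer: none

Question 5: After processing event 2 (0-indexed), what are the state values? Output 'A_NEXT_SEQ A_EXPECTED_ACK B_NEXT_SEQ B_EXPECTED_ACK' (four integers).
After event 0: A_seq=5018 A_ack=0 B_seq=0 B_ack=5018
After event 1: A_seq=5119 A_ack=0 B_seq=0 B_ack=5119
After event 2: A_seq=5119 A_ack=0 B_seq=38 B_ack=5119

5119 0 38 5119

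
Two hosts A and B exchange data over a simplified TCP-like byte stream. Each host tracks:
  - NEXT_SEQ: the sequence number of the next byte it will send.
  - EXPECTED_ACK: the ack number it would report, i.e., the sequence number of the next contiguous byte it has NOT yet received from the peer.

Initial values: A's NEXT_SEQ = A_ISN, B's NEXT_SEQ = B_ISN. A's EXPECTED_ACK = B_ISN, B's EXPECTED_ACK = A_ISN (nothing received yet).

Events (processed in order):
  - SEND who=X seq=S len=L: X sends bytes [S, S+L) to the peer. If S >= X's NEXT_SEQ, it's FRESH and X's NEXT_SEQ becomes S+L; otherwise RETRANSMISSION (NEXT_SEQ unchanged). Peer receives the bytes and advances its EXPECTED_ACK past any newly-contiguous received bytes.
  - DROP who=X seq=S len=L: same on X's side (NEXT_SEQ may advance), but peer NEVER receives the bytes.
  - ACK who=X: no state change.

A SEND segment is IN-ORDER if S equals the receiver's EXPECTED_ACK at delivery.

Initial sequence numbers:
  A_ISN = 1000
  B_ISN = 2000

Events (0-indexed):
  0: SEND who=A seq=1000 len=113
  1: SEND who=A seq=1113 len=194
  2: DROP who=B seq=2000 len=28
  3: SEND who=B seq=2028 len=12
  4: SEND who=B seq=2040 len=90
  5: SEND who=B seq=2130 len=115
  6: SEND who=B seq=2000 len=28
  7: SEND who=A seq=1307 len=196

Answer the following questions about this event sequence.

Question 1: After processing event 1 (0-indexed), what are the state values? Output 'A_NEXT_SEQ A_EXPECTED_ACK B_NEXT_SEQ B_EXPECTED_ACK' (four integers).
After event 0: A_seq=1113 A_ack=2000 B_seq=2000 B_ack=1113
After event 1: A_seq=1307 A_ack=2000 B_seq=2000 B_ack=1307

1307 2000 2000 1307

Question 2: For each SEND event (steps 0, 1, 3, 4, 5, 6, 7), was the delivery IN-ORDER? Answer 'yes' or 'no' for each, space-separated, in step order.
Step 0: SEND seq=1000 -> in-order
Step 1: SEND seq=1113 -> in-order
Step 3: SEND seq=2028 -> out-of-order
Step 4: SEND seq=2040 -> out-of-order
Step 5: SEND seq=2130 -> out-of-order
Step 6: SEND seq=2000 -> in-order
Step 7: SEND seq=1307 -> in-order

Answer: yes yes no no no yes yes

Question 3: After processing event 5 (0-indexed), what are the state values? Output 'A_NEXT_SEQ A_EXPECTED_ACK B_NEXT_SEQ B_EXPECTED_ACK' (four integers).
After event 0: A_seq=1113 A_ack=2000 B_seq=2000 B_ack=1113
After event 1: A_seq=1307 A_ack=2000 B_seq=2000 B_ack=1307
After event 2: A_seq=1307 A_ack=2000 B_seq=2028 B_ack=1307
After event 3: A_seq=1307 A_ack=2000 B_seq=2040 B_ack=1307
After event 4: A_seq=1307 A_ack=2000 B_seq=2130 B_ack=1307
After event 5: A_seq=1307 A_ack=2000 B_seq=2245 B_ack=1307

1307 2000 2245 1307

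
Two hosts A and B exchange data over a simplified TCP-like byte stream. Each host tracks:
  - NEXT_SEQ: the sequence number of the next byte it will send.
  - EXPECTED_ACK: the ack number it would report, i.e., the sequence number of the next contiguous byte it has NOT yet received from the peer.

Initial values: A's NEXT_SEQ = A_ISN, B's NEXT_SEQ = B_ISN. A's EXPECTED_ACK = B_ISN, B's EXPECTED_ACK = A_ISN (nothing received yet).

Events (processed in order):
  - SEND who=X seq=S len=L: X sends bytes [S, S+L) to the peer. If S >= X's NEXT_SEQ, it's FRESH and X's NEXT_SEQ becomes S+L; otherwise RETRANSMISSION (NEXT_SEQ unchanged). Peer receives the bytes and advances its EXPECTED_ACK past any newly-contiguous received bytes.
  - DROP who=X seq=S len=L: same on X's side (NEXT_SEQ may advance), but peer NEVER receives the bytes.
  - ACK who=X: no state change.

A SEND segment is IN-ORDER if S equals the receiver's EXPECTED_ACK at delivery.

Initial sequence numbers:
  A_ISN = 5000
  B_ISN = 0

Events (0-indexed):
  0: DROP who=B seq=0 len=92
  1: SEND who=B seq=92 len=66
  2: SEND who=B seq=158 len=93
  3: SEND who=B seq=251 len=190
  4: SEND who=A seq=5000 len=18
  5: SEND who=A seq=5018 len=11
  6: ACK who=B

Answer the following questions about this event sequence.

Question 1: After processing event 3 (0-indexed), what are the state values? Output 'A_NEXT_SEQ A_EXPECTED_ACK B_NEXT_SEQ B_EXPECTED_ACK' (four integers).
After event 0: A_seq=5000 A_ack=0 B_seq=92 B_ack=5000
After event 1: A_seq=5000 A_ack=0 B_seq=158 B_ack=5000
After event 2: A_seq=5000 A_ack=0 B_seq=251 B_ack=5000
After event 3: A_seq=5000 A_ack=0 B_seq=441 B_ack=5000

5000 0 441 5000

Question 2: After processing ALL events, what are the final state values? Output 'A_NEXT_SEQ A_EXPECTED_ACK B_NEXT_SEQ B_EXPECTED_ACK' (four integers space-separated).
Answer: 5029 0 441 5029

Derivation:
After event 0: A_seq=5000 A_ack=0 B_seq=92 B_ack=5000
After event 1: A_seq=5000 A_ack=0 B_seq=158 B_ack=5000
After event 2: A_seq=5000 A_ack=0 B_seq=251 B_ack=5000
After event 3: A_seq=5000 A_ack=0 B_seq=441 B_ack=5000
After event 4: A_seq=5018 A_ack=0 B_seq=441 B_ack=5018
After event 5: A_seq=5029 A_ack=0 B_seq=441 B_ack=5029
After event 6: A_seq=5029 A_ack=0 B_seq=441 B_ack=5029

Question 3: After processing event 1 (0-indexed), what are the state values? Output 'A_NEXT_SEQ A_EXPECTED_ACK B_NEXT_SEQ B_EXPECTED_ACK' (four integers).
After event 0: A_seq=5000 A_ack=0 B_seq=92 B_ack=5000
After event 1: A_seq=5000 A_ack=0 B_seq=158 B_ack=5000

5000 0 158 5000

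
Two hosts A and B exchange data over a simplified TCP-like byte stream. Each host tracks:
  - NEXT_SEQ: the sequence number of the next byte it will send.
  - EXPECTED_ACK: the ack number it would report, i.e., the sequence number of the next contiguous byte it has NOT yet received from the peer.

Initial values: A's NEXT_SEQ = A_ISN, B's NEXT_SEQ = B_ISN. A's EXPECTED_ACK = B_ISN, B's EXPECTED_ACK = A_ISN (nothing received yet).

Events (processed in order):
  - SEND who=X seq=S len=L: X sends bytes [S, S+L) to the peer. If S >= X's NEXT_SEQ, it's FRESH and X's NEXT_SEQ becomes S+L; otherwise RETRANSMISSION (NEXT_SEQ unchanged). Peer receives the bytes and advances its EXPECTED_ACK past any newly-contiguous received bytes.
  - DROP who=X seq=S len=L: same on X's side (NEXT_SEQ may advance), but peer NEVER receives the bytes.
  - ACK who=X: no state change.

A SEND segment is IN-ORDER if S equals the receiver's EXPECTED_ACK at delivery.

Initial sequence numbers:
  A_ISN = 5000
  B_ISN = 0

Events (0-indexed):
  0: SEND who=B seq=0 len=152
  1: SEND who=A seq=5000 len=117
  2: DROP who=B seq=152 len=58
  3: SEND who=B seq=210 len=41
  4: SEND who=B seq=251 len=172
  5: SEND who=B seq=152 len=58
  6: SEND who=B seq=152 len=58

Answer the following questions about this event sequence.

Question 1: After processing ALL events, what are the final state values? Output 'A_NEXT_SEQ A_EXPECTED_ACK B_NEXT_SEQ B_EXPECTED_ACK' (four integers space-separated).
After event 0: A_seq=5000 A_ack=152 B_seq=152 B_ack=5000
After event 1: A_seq=5117 A_ack=152 B_seq=152 B_ack=5117
After event 2: A_seq=5117 A_ack=152 B_seq=210 B_ack=5117
After event 3: A_seq=5117 A_ack=152 B_seq=251 B_ack=5117
After event 4: A_seq=5117 A_ack=152 B_seq=423 B_ack=5117
After event 5: A_seq=5117 A_ack=423 B_seq=423 B_ack=5117
After event 6: A_seq=5117 A_ack=423 B_seq=423 B_ack=5117

Answer: 5117 423 423 5117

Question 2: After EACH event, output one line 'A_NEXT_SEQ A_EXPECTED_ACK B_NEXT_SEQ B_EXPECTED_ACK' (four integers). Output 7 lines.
5000 152 152 5000
5117 152 152 5117
5117 152 210 5117
5117 152 251 5117
5117 152 423 5117
5117 423 423 5117
5117 423 423 5117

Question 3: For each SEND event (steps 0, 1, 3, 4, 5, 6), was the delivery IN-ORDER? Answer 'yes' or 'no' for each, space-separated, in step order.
Step 0: SEND seq=0 -> in-order
Step 1: SEND seq=5000 -> in-order
Step 3: SEND seq=210 -> out-of-order
Step 4: SEND seq=251 -> out-of-order
Step 5: SEND seq=152 -> in-order
Step 6: SEND seq=152 -> out-of-order

Answer: yes yes no no yes no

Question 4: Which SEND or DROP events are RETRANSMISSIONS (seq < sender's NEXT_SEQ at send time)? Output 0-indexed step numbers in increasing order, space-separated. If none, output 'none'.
Answer: 5 6

Derivation:
Step 0: SEND seq=0 -> fresh
Step 1: SEND seq=5000 -> fresh
Step 2: DROP seq=152 -> fresh
Step 3: SEND seq=210 -> fresh
Step 4: SEND seq=251 -> fresh
Step 5: SEND seq=152 -> retransmit
Step 6: SEND seq=152 -> retransmit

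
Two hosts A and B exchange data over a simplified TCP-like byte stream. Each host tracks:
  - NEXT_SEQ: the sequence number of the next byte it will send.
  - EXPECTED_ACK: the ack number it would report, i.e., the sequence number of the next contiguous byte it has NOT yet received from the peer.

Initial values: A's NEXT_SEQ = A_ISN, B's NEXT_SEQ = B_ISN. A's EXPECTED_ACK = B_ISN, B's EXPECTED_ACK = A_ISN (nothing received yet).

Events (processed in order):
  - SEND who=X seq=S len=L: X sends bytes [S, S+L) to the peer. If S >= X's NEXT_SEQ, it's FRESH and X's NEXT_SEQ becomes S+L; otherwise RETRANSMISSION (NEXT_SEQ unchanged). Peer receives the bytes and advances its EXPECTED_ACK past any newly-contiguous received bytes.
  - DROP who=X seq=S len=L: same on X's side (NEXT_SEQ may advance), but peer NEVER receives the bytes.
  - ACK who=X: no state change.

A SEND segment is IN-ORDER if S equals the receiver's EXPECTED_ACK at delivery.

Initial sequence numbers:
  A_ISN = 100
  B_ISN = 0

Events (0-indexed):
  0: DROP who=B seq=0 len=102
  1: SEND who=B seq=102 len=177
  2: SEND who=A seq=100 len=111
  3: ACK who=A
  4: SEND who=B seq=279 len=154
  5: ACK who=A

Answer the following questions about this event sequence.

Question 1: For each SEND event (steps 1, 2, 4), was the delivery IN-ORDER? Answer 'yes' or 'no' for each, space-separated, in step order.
Answer: no yes no

Derivation:
Step 1: SEND seq=102 -> out-of-order
Step 2: SEND seq=100 -> in-order
Step 4: SEND seq=279 -> out-of-order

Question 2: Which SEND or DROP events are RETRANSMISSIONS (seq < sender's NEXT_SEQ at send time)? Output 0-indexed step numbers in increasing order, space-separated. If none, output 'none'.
Step 0: DROP seq=0 -> fresh
Step 1: SEND seq=102 -> fresh
Step 2: SEND seq=100 -> fresh
Step 4: SEND seq=279 -> fresh

Answer: none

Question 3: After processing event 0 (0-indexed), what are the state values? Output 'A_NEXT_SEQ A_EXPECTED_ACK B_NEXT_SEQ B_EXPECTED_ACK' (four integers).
After event 0: A_seq=100 A_ack=0 B_seq=102 B_ack=100

100 0 102 100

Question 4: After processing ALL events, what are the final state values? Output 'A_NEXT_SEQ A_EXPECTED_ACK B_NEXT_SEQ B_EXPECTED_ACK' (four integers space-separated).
After event 0: A_seq=100 A_ack=0 B_seq=102 B_ack=100
After event 1: A_seq=100 A_ack=0 B_seq=279 B_ack=100
After event 2: A_seq=211 A_ack=0 B_seq=279 B_ack=211
After event 3: A_seq=211 A_ack=0 B_seq=279 B_ack=211
After event 4: A_seq=211 A_ack=0 B_seq=433 B_ack=211
After event 5: A_seq=211 A_ack=0 B_seq=433 B_ack=211

Answer: 211 0 433 211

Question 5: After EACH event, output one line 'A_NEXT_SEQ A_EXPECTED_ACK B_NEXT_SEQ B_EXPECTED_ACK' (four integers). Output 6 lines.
100 0 102 100
100 0 279 100
211 0 279 211
211 0 279 211
211 0 433 211
211 0 433 211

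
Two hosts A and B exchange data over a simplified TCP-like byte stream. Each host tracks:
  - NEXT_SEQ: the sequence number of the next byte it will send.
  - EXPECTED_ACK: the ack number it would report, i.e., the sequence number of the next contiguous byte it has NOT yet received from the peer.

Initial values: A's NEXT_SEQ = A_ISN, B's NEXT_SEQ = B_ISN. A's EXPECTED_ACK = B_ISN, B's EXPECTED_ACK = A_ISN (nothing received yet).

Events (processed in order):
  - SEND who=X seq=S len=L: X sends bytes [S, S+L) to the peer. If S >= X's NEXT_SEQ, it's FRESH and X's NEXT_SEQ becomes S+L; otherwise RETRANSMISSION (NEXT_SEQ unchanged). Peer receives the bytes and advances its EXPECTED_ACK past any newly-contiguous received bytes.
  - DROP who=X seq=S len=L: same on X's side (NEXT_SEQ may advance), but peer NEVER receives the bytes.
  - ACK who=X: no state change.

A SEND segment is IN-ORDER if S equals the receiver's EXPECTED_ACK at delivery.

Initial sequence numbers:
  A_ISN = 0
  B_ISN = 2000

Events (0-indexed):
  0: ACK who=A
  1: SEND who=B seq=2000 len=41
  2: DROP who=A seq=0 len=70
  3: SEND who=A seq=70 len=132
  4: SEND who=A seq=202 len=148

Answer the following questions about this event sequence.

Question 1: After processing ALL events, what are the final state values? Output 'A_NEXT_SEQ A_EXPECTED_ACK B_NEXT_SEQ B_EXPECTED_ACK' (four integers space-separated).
Answer: 350 2041 2041 0

Derivation:
After event 0: A_seq=0 A_ack=2000 B_seq=2000 B_ack=0
After event 1: A_seq=0 A_ack=2041 B_seq=2041 B_ack=0
After event 2: A_seq=70 A_ack=2041 B_seq=2041 B_ack=0
After event 3: A_seq=202 A_ack=2041 B_seq=2041 B_ack=0
After event 4: A_seq=350 A_ack=2041 B_seq=2041 B_ack=0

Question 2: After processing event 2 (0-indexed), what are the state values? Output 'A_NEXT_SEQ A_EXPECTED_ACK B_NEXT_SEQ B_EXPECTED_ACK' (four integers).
After event 0: A_seq=0 A_ack=2000 B_seq=2000 B_ack=0
After event 1: A_seq=0 A_ack=2041 B_seq=2041 B_ack=0
After event 2: A_seq=70 A_ack=2041 B_seq=2041 B_ack=0

70 2041 2041 0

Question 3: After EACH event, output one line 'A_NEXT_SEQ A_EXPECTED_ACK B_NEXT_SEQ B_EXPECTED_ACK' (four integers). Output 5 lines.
0 2000 2000 0
0 2041 2041 0
70 2041 2041 0
202 2041 2041 0
350 2041 2041 0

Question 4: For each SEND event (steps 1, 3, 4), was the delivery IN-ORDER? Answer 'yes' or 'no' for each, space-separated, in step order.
Answer: yes no no

Derivation:
Step 1: SEND seq=2000 -> in-order
Step 3: SEND seq=70 -> out-of-order
Step 4: SEND seq=202 -> out-of-order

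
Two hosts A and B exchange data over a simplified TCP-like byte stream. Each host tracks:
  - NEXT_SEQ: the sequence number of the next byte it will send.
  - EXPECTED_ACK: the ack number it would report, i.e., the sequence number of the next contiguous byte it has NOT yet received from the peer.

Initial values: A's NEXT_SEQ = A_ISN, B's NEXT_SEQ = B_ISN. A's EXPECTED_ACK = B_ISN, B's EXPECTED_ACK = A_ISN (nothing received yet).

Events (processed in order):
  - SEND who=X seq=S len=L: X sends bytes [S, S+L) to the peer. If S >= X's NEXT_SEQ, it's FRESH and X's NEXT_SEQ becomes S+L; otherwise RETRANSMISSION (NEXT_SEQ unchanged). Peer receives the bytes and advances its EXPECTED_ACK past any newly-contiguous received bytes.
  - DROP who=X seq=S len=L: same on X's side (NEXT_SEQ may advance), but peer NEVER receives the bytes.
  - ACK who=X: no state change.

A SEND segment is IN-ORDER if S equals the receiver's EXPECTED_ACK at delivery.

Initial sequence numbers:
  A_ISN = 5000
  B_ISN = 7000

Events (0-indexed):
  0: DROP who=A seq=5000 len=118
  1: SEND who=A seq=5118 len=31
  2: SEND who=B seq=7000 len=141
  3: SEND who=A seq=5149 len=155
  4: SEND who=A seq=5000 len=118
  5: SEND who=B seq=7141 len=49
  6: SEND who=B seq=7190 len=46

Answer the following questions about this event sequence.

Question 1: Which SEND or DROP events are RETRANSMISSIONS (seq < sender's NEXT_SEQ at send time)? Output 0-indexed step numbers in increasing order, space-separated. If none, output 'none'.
Answer: 4

Derivation:
Step 0: DROP seq=5000 -> fresh
Step 1: SEND seq=5118 -> fresh
Step 2: SEND seq=7000 -> fresh
Step 3: SEND seq=5149 -> fresh
Step 4: SEND seq=5000 -> retransmit
Step 5: SEND seq=7141 -> fresh
Step 6: SEND seq=7190 -> fresh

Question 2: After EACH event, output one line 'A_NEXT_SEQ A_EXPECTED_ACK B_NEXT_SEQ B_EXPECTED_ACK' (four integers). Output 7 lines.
5118 7000 7000 5000
5149 7000 7000 5000
5149 7141 7141 5000
5304 7141 7141 5000
5304 7141 7141 5304
5304 7190 7190 5304
5304 7236 7236 5304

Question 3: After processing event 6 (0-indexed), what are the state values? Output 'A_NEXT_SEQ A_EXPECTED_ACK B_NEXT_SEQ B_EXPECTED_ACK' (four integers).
After event 0: A_seq=5118 A_ack=7000 B_seq=7000 B_ack=5000
After event 1: A_seq=5149 A_ack=7000 B_seq=7000 B_ack=5000
After event 2: A_seq=5149 A_ack=7141 B_seq=7141 B_ack=5000
After event 3: A_seq=5304 A_ack=7141 B_seq=7141 B_ack=5000
After event 4: A_seq=5304 A_ack=7141 B_seq=7141 B_ack=5304
After event 5: A_seq=5304 A_ack=7190 B_seq=7190 B_ack=5304
After event 6: A_seq=5304 A_ack=7236 B_seq=7236 B_ack=5304

5304 7236 7236 5304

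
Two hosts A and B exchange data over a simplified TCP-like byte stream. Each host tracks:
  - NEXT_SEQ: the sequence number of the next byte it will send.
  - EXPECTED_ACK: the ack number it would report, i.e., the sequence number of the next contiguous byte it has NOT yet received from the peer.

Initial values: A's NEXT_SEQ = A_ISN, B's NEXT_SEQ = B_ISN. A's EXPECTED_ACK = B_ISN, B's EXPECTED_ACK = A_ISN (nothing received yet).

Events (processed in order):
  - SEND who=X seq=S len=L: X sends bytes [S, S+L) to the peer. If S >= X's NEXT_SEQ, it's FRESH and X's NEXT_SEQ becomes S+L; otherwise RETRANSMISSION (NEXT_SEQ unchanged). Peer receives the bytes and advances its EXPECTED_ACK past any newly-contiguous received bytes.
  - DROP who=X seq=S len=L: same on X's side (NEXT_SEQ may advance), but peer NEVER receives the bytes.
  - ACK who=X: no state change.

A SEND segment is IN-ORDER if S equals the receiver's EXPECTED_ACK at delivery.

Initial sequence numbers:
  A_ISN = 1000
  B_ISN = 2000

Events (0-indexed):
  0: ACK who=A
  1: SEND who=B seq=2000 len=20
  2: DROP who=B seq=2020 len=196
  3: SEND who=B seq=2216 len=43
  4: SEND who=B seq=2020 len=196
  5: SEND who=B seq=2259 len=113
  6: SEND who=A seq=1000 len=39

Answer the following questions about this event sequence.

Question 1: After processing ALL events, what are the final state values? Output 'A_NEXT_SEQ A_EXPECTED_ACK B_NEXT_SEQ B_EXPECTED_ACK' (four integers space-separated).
After event 0: A_seq=1000 A_ack=2000 B_seq=2000 B_ack=1000
After event 1: A_seq=1000 A_ack=2020 B_seq=2020 B_ack=1000
After event 2: A_seq=1000 A_ack=2020 B_seq=2216 B_ack=1000
After event 3: A_seq=1000 A_ack=2020 B_seq=2259 B_ack=1000
After event 4: A_seq=1000 A_ack=2259 B_seq=2259 B_ack=1000
After event 5: A_seq=1000 A_ack=2372 B_seq=2372 B_ack=1000
After event 6: A_seq=1039 A_ack=2372 B_seq=2372 B_ack=1039

Answer: 1039 2372 2372 1039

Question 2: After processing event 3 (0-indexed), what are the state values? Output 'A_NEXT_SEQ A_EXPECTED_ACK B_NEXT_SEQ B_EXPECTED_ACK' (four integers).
After event 0: A_seq=1000 A_ack=2000 B_seq=2000 B_ack=1000
After event 1: A_seq=1000 A_ack=2020 B_seq=2020 B_ack=1000
After event 2: A_seq=1000 A_ack=2020 B_seq=2216 B_ack=1000
After event 3: A_seq=1000 A_ack=2020 B_seq=2259 B_ack=1000

1000 2020 2259 1000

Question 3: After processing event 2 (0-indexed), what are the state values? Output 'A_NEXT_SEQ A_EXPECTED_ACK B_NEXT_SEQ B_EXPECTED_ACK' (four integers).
After event 0: A_seq=1000 A_ack=2000 B_seq=2000 B_ack=1000
After event 1: A_seq=1000 A_ack=2020 B_seq=2020 B_ack=1000
After event 2: A_seq=1000 A_ack=2020 B_seq=2216 B_ack=1000

1000 2020 2216 1000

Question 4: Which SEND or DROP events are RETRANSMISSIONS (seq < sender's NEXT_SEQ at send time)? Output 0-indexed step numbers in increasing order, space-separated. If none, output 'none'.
Answer: 4

Derivation:
Step 1: SEND seq=2000 -> fresh
Step 2: DROP seq=2020 -> fresh
Step 3: SEND seq=2216 -> fresh
Step 4: SEND seq=2020 -> retransmit
Step 5: SEND seq=2259 -> fresh
Step 6: SEND seq=1000 -> fresh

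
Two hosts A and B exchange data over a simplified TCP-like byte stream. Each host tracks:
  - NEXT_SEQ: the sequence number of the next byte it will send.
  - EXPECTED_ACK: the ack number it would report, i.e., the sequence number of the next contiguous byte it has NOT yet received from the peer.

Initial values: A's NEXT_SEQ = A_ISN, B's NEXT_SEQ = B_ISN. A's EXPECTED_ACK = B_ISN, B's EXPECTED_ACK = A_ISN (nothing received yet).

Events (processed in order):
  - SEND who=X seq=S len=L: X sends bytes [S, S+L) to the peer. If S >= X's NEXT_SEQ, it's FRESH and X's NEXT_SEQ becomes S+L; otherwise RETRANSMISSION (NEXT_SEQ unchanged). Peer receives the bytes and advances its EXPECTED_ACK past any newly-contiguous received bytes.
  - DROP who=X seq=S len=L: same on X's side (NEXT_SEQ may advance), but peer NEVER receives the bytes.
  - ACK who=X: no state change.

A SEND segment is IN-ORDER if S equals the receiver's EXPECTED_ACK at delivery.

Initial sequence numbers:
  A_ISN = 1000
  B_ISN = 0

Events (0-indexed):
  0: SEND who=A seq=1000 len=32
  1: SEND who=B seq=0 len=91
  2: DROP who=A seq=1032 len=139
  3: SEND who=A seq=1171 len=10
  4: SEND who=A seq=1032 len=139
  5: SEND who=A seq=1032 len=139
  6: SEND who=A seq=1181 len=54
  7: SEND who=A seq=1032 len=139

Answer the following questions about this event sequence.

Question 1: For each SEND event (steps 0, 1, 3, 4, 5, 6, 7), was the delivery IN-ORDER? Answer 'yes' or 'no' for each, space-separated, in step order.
Step 0: SEND seq=1000 -> in-order
Step 1: SEND seq=0 -> in-order
Step 3: SEND seq=1171 -> out-of-order
Step 4: SEND seq=1032 -> in-order
Step 5: SEND seq=1032 -> out-of-order
Step 6: SEND seq=1181 -> in-order
Step 7: SEND seq=1032 -> out-of-order

Answer: yes yes no yes no yes no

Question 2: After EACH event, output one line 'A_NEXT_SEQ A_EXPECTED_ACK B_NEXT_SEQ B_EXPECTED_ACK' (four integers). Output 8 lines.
1032 0 0 1032
1032 91 91 1032
1171 91 91 1032
1181 91 91 1032
1181 91 91 1181
1181 91 91 1181
1235 91 91 1235
1235 91 91 1235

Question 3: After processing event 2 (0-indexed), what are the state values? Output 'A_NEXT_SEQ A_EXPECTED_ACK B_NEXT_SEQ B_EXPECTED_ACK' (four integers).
After event 0: A_seq=1032 A_ack=0 B_seq=0 B_ack=1032
After event 1: A_seq=1032 A_ack=91 B_seq=91 B_ack=1032
After event 2: A_seq=1171 A_ack=91 B_seq=91 B_ack=1032

1171 91 91 1032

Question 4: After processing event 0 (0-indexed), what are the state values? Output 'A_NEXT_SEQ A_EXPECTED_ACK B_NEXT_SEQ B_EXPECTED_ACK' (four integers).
After event 0: A_seq=1032 A_ack=0 B_seq=0 B_ack=1032

1032 0 0 1032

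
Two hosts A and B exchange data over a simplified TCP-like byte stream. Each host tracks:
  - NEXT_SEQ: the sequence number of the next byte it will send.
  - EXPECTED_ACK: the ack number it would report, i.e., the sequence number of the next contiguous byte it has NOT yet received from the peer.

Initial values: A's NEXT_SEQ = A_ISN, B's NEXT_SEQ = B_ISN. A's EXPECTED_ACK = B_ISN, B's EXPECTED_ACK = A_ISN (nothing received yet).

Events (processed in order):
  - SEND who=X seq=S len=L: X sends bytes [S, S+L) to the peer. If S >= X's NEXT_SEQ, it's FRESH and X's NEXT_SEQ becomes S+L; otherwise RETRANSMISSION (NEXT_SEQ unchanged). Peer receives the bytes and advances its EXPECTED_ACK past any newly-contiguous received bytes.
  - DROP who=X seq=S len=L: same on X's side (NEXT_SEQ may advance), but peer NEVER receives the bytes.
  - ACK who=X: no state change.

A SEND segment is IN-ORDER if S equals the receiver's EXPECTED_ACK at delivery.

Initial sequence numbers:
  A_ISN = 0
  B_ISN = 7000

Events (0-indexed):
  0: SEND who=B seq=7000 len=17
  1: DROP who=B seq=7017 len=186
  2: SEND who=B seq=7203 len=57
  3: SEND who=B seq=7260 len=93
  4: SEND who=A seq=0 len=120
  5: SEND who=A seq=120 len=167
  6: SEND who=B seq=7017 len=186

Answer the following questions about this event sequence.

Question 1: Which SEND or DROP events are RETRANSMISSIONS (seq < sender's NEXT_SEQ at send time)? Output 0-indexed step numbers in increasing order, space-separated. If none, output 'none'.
Step 0: SEND seq=7000 -> fresh
Step 1: DROP seq=7017 -> fresh
Step 2: SEND seq=7203 -> fresh
Step 3: SEND seq=7260 -> fresh
Step 4: SEND seq=0 -> fresh
Step 5: SEND seq=120 -> fresh
Step 6: SEND seq=7017 -> retransmit

Answer: 6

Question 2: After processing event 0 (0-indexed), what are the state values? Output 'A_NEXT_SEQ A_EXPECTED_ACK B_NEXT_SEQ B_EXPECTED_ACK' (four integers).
After event 0: A_seq=0 A_ack=7017 B_seq=7017 B_ack=0

0 7017 7017 0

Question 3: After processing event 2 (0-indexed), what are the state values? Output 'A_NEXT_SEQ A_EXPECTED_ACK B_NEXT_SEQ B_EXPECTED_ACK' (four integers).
After event 0: A_seq=0 A_ack=7017 B_seq=7017 B_ack=0
After event 1: A_seq=0 A_ack=7017 B_seq=7203 B_ack=0
After event 2: A_seq=0 A_ack=7017 B_seq=7260 B_ack=0

0 7017 7260 0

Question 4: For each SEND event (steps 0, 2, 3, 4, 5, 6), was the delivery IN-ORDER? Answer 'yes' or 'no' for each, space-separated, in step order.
Step 0: SEND seq=7000 -> in-order
Step 2: SEND seq=7203 -> out-of-order
Step 3: SEND seq=7260 -> out-of-order
Step 4: SEND seq=0 -> in-order
Step 5: SEND seq=120 -> in-order
Step 6: SEND seq=7017 -> in-order

Answer: yes no no yes yes yes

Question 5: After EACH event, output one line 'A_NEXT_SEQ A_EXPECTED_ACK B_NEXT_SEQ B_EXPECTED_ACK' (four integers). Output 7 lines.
0 7017 7017 0
0 7017 7203 0
0 7017 7260 0
0 7017 7353 0
120 7017 7353 120
287 7017 7353 287
287 7353 7353 287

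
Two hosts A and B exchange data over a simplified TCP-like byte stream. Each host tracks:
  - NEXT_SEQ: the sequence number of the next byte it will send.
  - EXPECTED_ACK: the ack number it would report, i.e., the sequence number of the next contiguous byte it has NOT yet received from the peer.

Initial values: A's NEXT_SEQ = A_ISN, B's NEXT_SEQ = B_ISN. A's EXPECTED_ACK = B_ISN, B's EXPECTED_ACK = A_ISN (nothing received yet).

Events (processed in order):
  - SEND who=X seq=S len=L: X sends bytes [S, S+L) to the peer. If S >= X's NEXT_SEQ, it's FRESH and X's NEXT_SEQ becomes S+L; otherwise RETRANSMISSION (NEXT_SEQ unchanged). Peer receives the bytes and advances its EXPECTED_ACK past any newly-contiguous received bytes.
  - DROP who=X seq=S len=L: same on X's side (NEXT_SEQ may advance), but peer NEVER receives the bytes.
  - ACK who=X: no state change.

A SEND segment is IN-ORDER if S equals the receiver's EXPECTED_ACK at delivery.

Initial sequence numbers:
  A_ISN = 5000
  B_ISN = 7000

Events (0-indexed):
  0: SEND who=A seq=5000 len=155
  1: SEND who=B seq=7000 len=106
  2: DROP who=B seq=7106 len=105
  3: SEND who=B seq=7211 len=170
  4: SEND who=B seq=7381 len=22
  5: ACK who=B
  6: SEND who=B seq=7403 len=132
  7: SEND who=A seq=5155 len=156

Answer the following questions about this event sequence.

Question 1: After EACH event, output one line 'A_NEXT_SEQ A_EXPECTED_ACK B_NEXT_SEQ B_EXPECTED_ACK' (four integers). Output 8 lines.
5155 7000 7000 5155
5155 7106 7106 5155
5155 7106 7211 5155
5155 7106 7381 5155
5155 7106 7403 5155
5155 7106 7403 5155
5155 7106 7535 5155
5311 7106 7535 5311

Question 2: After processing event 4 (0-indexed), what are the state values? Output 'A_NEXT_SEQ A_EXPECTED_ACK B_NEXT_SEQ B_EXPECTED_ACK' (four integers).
After event 0: A_seq=5155 A_ack=7000 B_seq=7000 B_ack=5155
After event 1: A_seq=5155 A_ack=7106 B_seq=7106 B_ack=5155
After event 2: A_seq=5155 A_ack=7106 B_seq=7211 B_ack=5155
After event 3: A_seq=5155 A_ack=7106 B_seq=7381 B_ack=5155
After event 4: A_seq=5155 A_ack=7106 B_seq=7403 B_ack=5155

5155 7106 7403 5155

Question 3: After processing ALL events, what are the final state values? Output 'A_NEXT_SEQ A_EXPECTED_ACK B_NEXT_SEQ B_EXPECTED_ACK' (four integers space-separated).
After event 0: A_seq=5155 A_ack=7000 B_seq=7000 B_ack=5155
After event 1: A_seq=5155 A_ack=7106 B_seq=7106 B_ack=5155
After event 2: A_seq=5155 A_ack=7106 B_seq=7211 B_ack=5155
After event 3: A_seq=5155 A_ack=7106 B_seq=7381 B_ack=5155
After event 4: A_seq=5155 A_ack=7106 B_seq=7403 B_ack=5155
After event 5: A_seq=5155 A_ack=7106 B_seq=7403 B_ack=5155
After event 6: A_seq=5155 A_ack=7106 B_seq=7535 B_ack=5155
After event 7: A_seq=5311 A_ack=7106 B_seq=7535 B_ack=5311

Answer: 5311 7106 7535 5311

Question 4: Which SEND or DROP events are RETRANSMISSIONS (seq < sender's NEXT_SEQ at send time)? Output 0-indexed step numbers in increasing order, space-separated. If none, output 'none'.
Answer: none

Derivation:
Step 0: SEND seq=5000 -> fresh
Step 1: SEND seq=7000 -> fresh
Step 2: DROP seq=7106 -> fresh
Step 3: SEND seq=7211 -> fresh
Step 4: SEND seq=7381 -> fresh
Step 6: SEND seq=7403 -> fresh
Step 7: SEND seq=5155 -> fresh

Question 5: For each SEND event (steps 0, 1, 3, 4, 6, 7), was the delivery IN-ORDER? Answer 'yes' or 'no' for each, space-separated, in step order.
Answer: yes yes no no no yes

Derivation:
Step 0: SEND seq=5000 -> in-order
Step 1: SEND seq=7000 -> in-order
Step 3: SEND seq=7211 -> out-of-order
Step 4: SEND seq=7381 -> out-of-order
Step 6: SEND seq=7403 -> out-of-order
Step 7: SEND seq=5155 -> in-order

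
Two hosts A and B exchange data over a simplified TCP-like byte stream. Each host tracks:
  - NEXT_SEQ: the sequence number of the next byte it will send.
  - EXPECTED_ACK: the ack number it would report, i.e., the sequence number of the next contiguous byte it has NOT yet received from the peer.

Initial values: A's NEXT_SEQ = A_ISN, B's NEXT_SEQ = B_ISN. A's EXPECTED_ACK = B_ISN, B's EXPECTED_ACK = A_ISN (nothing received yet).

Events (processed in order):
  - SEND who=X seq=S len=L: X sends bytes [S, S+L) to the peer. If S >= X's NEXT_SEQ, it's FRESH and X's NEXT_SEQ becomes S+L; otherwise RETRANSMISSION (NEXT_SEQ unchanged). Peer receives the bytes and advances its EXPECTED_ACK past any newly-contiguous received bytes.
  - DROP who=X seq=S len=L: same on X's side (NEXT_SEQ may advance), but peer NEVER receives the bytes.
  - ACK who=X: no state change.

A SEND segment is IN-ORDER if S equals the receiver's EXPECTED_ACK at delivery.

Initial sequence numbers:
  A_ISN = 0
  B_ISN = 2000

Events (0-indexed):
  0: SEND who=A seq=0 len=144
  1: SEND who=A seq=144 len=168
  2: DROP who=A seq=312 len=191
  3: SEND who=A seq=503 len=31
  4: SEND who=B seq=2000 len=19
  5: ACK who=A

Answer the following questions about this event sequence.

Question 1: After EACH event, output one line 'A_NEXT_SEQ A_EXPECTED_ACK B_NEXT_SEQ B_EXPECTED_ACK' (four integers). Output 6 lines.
144 2000 2000 144
312 2000 2000 312
503 2000 2000 312
534 2000 2000 312
534 2019 2019 312
534 2019 2019 312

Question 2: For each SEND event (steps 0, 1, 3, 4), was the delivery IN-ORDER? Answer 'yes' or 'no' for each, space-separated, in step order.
Answer: yes yes no yes

Derivation:
Step 0: SEND seq=0 -> in-order
Step 1: SEND seq=144 -> in-order
Step 3: SEND seq=503 -> out-of-order
Step 4: SEND seq=2000 -> in-order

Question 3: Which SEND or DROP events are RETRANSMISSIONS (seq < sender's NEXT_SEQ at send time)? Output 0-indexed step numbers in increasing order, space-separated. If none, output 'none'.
Step 0: SEND seq=0 -> fresh
Step 1: SEND seq=144 -> fresh
Step 2: DROP seq=312 -> fresh
Step 3: SEND seq=503 -> fresh
Step 4: SEND seq=2000 -> fresh

Answer: none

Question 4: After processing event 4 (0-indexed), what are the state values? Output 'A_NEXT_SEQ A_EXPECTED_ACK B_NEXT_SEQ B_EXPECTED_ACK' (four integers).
After event 0: A_seq=144 A_ack=2000 B_seq=2000 B_ack=144
After event 1: A_seq=312 A_ack=2000 B_seq=2000 B_ack=312
After event 2: A_seq=503 A_ack=2000 B_seq=2000 B_ack=312
After event 3: A_seq=534 A_ack=2000 B_seq=2000 B_ack=312
After event 4: A_seq=534 A_ack=2019 B_seq=2019 B_ack=312

534 2019 2019 312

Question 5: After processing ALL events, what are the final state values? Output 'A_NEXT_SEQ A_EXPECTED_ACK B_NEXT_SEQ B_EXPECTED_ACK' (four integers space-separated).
Answer: 534 2019 2019 312

Derivation:
After event 0: A_seq=144 A_ack=2000 B_seq=2000 B_ack=144
After event 1: A_seq=312 A_ack=2000 B_seq=2000 B_ack=312
After event 2: A_seq=503 A_ack=2000 B_seq=2000 B_ack=312
After event 3: A_seq=534 A_ack=2000 B_seq=2000 B_ack=312
After event 4: A_seq=534 A_ack=2019 B_seq=2019 B_ack=312
After event 5: A_seq=534 A_ack=2019 B_seq=2019 B_ack=312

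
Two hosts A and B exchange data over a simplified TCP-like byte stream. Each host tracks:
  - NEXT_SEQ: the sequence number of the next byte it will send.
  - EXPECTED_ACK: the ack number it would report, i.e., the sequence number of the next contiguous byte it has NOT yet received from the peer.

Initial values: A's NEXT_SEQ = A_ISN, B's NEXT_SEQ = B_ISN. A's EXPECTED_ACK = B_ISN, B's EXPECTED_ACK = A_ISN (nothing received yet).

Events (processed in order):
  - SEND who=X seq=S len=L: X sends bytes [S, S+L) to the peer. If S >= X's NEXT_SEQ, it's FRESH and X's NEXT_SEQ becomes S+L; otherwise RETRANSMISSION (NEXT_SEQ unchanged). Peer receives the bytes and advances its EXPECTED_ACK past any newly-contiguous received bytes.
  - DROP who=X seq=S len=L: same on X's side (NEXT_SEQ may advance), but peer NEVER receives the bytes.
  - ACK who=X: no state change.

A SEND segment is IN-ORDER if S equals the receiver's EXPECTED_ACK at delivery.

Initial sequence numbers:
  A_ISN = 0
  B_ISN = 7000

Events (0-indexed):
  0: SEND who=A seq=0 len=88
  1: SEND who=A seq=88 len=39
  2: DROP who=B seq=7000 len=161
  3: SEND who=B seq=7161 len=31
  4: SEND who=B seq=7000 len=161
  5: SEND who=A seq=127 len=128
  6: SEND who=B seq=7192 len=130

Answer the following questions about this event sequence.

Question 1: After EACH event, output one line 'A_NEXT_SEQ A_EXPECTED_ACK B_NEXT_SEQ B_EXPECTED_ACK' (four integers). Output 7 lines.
88 7000 7000 88
127 7000 7000 127
127 7000 7161 127
127 7000 7192 127
127 7192 7192 127
255 7192 7192 255
255 7322 7322 255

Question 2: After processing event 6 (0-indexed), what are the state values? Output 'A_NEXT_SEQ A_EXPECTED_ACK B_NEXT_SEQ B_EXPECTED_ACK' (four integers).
After event 0: A_seq=88 A_ack=7000 B_seq=7000 B_ack=88
After event 1: A_seq=127 A_ack=7000 B_seq=7000 B_ack=127
After event 2: A_seq=127 A_ack=7000 B_seq=7161 B_ack=127
After event 3: A_seq=127 A_ack=7000 B_seq=7192 B_ack=127
After event 4: A_seq=127 A_ack=7192 B_seq=7192 B_ack=127
After event 5: A_seq=255 A_ack=7192 B_seq=7192 B_ack=255
After event 6: A_seq=255 A_ack=7322 B_seq=7322 B_ack=255

255 7322 7322 255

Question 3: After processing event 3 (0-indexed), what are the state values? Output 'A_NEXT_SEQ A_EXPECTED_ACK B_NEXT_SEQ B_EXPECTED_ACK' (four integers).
After event 0: A_seq=88 A_ack=7000 B_seq=7000 B_ack=88
After event 1: A_seq=127 A_ack=7000 B_seq=7000 B_ack=127
After event 2: A_seq=127 A_ack=7000 B_seq=7161 B_ack=127
After event 3: A_seq=127 A_ack=7000 B_seq=7192 B_ack=127

127 7000 7192 127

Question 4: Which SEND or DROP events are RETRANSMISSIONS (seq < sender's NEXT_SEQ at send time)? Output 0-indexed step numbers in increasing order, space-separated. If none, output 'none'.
Answer: 4

Derivation:
Step 0: SEND seq=0 -> fresh
Step 1: SEND seq=88 -> fresh
Step 2: DROP seq=7000 -> fresh
Step 3: SEND seq=7161 -> fresh
Step 4: SEND seq=7000 -> retransmit
Step 5: SEND seq=127 -> fresh
Step 6: SEND seq=7192 -> fresh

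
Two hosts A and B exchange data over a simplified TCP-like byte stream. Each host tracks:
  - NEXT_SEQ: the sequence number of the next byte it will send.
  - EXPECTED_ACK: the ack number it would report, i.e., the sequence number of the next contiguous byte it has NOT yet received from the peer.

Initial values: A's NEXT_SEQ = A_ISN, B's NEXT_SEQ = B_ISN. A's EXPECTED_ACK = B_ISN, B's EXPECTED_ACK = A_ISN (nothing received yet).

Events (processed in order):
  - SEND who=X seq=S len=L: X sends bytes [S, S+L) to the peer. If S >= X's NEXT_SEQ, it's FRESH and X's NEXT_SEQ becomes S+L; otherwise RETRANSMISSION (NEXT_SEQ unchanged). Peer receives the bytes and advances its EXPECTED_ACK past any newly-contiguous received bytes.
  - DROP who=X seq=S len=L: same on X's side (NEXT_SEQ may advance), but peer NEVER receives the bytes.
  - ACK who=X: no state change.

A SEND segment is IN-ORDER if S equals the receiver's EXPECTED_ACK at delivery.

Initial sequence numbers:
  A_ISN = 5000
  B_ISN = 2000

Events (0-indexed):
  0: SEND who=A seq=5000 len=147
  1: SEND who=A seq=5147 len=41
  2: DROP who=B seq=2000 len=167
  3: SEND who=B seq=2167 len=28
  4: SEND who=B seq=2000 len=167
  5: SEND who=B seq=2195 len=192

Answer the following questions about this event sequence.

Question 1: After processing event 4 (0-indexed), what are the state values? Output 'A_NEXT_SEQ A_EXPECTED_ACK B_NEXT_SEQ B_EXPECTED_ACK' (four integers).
After event 0: A_seq=5147 A_ack=2000 B_seq=2000 B_ack=5147
After event 1: A_seq=5188 A_ack=2000 B_seq=2000 B_ack=5188
After event 2: A_seq=5188 A_ack=2000 B_seq=2167 B_ack=5188
After event 3: A_seq=5188 A_ack=2000 B_seq=2195 B_ack=5188
After event 4: A_seq=5188 A_ack=2195 B_seq=2195 B_ack=5188

5188 2195 2195 5188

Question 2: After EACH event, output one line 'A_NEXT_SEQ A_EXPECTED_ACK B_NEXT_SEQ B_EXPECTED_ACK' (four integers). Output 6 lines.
5147 2000 2000 5147
5188 2000 2000 5188
5188 2000 2167 5188
5188 2000 2195 5188
5188 2195 2195 5188
5188 2387 2387 5188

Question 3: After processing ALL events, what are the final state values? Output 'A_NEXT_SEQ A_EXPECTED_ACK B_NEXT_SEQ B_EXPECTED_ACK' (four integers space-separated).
After event 0: A_seq=5147 A_ack=2000 B_seq=2000 B_ack=5147
After event 1: A_seq=5188 A_ack=2000 B_seq=2000 B_ack=5188
After event 2: A_seq=5188 A_ack=2000 B_seq=2167 B_ack=5188
After event 3: A_seq=5188 A_ack=2000 B_seq=2195 B_ack=5188
After event 4: A_seq=5188 A_ack=2195 B_seq=2195 B_ack=5188
After event 5: A_seq=5188 A_ack=2387 B_seq=2387 B_ack=5188

Answer: 5188 2387 2387 5188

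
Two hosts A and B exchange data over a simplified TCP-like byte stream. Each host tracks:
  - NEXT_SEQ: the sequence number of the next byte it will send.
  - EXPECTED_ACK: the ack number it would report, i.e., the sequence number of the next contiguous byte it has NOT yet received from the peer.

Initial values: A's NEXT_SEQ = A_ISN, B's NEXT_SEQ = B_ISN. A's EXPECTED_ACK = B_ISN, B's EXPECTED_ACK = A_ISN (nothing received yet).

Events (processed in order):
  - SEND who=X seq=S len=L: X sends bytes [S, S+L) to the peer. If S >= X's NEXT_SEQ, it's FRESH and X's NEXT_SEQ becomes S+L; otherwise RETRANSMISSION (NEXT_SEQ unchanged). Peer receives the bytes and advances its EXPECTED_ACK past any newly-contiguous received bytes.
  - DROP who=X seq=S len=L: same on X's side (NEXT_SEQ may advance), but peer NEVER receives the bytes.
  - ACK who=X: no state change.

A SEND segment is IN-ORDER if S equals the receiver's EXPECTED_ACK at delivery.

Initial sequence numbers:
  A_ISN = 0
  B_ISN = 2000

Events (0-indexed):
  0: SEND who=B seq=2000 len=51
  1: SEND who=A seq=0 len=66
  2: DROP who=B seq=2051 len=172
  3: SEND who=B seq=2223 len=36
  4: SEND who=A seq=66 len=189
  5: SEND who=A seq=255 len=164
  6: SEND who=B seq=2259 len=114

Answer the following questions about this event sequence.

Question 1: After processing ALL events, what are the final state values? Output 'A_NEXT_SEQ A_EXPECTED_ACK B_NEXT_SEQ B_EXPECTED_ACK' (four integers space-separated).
After event 0: A_seq=0 A_ack=2051 B_seq=2051 B_ack=0
After event 1: A_seq=66 A_ack=2051 B_seq=2051 B_ack=66
After event 2: A_seq=66 A_ack=2051 B_seq=2223 B_ack=66
After event 3: A_seq=66 A_ack=2051 B_seq=2259 B_ack=66
After event 4: A_seq=255 A_ack=2051 B_seq=2259 B_ack=255
After event 5: A_seq=419 A_ack=2051 B_seq=2259 B_ack=419
After event 6: A_seq=419 A_ack=2051 B_seq=2373 B_ack=419

Answer: 419 2051 2373 419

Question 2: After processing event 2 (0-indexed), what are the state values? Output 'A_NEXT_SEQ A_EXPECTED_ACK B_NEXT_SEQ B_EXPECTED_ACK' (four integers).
After event 0: A_seq=0 A_ack=2051 B_seq=2051 B_ack=0
After event 1: A_seq=66 A_ack=2051 B_seq=2051 B_ack=66
After event 2: A_seq=66 A_ack=2051 B_seq=2223 B_ack=66

66 2051 2223 66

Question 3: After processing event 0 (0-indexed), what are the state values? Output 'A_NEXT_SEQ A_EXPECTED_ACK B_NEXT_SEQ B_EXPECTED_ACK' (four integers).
After event 0: A_seq=0 A_ack=2051 B_seq=2051 B_ack=0

0 2051 2051 0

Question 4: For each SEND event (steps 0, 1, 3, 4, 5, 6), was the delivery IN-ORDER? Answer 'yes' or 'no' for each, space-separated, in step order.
Answer: yes yes no yes yes no

Derivation:
Step 0: SEND seq=2000 -> in-order
Step 1: SEND seq=0 -> in-order
Step 3: SEND seq=2223 -> out-of-order
Step 4: SEND seq=66 -> in-order
Step 5: SEND seq=255 -> in-order
Step 6: SEND seq=2259 -> out-of-order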